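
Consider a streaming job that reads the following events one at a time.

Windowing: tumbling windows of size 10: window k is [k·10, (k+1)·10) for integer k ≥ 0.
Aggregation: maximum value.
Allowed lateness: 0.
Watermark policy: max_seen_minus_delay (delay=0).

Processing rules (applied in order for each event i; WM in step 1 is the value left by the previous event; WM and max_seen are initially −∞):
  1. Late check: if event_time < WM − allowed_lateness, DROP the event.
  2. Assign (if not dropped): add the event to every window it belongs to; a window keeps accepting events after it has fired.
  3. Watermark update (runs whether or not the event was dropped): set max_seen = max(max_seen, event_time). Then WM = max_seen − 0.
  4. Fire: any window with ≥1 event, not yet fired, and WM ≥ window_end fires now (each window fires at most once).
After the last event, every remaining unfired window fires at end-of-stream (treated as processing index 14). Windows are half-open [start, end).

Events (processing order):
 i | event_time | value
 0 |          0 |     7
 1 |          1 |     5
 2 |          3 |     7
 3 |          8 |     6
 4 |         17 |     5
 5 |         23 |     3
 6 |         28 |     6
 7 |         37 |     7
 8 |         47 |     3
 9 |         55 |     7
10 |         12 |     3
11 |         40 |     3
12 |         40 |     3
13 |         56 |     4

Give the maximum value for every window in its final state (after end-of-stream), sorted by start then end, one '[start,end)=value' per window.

i=0 t=0 v=7: → [0,10); WM=0
i=1 t=1 v=5: → [0,10); WM=1
i=2 t=3 v=7: → [0,10); WM=3
i=3 t=8 v=6: → [0,10); WM=8
i=4 t=17 v=5: → [10,20); WM=17; [0,10) fires=7
i=5 t=23 v=3: → [20,30); WM=23; [10,20) fires=5
i=6 t=28 v=6: → [20,30); WM=28
i=7 t=37 v=7: → [30,40); WM=37; [20,30) fires=6
i=8 t=47 v=3: → [40,50); WM=47; [30,40) fires=7
i=9 t=55 v=7: → [50,60); WM=55; [40,50) fires=3
i=10 t=12 v=3: DROP (t<55-0); WM=55
i=11 t=40 v=3: DROP (t<55-0); WM=55
i=12 t=40 v=3: DROP (t<55-0); WM=55
i=13 t=56 v=4: → [50,60); WM=56

[0,10)=7 [10,20)=5 [20,30)=6 [30,40)=7 [40,50)=3 [50,60)=7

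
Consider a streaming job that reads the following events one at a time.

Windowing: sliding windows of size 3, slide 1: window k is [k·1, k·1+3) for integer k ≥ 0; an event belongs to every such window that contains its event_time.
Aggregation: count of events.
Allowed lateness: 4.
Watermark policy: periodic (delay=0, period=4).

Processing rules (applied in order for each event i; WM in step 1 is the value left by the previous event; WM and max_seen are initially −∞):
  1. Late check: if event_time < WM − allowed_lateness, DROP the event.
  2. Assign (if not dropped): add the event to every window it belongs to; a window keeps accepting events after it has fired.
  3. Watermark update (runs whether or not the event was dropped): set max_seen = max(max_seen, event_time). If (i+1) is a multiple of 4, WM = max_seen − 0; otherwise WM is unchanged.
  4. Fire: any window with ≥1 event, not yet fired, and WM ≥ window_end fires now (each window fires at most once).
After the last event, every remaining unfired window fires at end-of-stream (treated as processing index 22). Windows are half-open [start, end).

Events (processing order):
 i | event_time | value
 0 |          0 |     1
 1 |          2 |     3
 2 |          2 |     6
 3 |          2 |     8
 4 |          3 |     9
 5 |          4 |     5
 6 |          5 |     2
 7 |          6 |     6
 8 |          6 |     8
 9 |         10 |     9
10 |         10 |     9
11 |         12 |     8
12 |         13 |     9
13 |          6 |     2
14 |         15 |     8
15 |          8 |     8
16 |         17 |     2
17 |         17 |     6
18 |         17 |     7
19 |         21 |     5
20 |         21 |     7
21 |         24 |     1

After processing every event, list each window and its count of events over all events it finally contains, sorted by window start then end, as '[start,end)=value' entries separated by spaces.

[0,3)=4 [1,4)=4 [2,5)=5 [3,6)=3 [4,7)=4 [5,8)=3 [6,9)=3 [7,10)=1 [8,11)=3 [9,12)=2 [10,13)=3 [11,14)=2 [12,15)=2 [13,16)=2 [14,17)=1 [15,18)=4 [16,19)=3 [17,20)=3 [19,22)=2 [20,23)=2 [21,24)=2 [22,25)=1 [23,26)=1 [24,27)=1

i=0 t=0 v=1: → [0,3); WM=−∞
i=1 t=2 v=3: → [2,5),[1,4),[0,3); WM=−∞
i=2 t=2 v=6: → [2,5),[1,4),[0,3); WM=−∞
i=3 t=2 v=8: → [2,5),[1,4),[0,3); WM=2
i=4 t=3 v=9: → [3,6),[2,5),[1,4); WM=2
i=5 t=4 v=5: → [4,7),[3,6),[2,5); WM=2
i=6 t=5 v=2: → [5,8),[4,7),[3,6); WM=2
i=7 t=6 v=6: → [6,9),[5,8),[4,7); WM=6; [0,3) fires=4 [1,4) fires=4 [2,5) fires=5 [3,6) fires=3
i=8 t=6 v=8: → [6,9),[5,8),[4,7); WM=6
i=9 t=10 v=9: → [10,13),[9,12),[8,11); WM=6
i=10 t=10 v=9: → [10,13),[9,12),[8,11); WM=6
i=11 t=12 v=8: → [12,15),[11,14),[10,13); WM=12; [4,7) fires=4 [5,8) fires=3 [6,9) fires=2 [8,11) fires=2 [9,12) fires=2
i=12 t=13 v=9: → [13,16),[12,15),[11,14); WM=12
i=13 t=6 v=2: DROP (t<12-4); WM=12
i=14 t=15 v=8: → [15,18),[14,17),[13,16); WM=12
i=15 t=8 v=8: → [8,11),[7,10),[6,9); WM=15; [7,10) fires=1 [10,13) fires=3 [11,14) fires=2 [12,15) fires=2
i=16 t=17 v=2: → [17,20),[16,19),[15,18); WM=15
i=17 t=17 v=6: → [17,20),[16,19),[15,18); WM=15
i=18 t=17 v=7: → [17,20),[16,19),[15,18); WM=15
i=19 t=21 v=5: → [21,24),[20,23),[19,22); WM=21; [13,16) fires=2 [14,17) fires=1 [15,18) fires=4 [16,19) fires=3 [17,20) fires=3
i=20 t=21 v=7: → [21,24),[20,23),[19,22); WM=21
i=21 t=24 v=1: → [24,27),[23,26),[22,25); WM=21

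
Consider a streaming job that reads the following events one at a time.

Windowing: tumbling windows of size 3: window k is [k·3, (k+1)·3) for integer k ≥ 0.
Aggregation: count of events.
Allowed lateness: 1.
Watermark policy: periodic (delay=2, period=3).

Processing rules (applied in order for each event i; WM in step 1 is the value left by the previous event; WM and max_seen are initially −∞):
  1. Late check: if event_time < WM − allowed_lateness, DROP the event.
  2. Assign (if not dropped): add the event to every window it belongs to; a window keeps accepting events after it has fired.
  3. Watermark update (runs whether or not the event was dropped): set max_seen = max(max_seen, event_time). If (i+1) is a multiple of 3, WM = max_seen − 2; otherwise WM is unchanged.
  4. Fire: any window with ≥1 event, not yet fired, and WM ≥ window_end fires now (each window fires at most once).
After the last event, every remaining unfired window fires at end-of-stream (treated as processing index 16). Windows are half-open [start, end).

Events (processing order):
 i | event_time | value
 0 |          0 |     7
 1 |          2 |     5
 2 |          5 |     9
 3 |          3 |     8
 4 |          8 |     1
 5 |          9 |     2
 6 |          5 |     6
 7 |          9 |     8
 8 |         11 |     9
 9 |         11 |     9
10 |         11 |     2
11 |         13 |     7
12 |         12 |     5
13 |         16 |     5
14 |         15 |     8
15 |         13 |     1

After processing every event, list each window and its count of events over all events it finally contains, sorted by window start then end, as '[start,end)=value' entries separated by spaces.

i=0 t=0 v=7: → [0,3); WM=−∞
i=1 t=2 v=5: → [0,3); WM=−∞
i=2 t=5 v=9: → [3,6); WM=3; [0,3) fires=2
i=3 t=3 v=8: → [3,6); WM=3
i=4 t=8 v=1: → [6,9); WM=3
i=5 t=9 v=2: → [9,12); WM=7; [3,6) fires=2
i=6 t=5 v=6: DROP (t<7-1); WM=7
i=7 t=9 v=8: → [9,12); WM=7
i=8 t=11 v=9: → [9,12); WM=9; [6,9) fires=1
i=9 t=11 v=9: → [9,12); WM=9
i=10 t=11 v=2: → [9,12); WM=9
i=11 t=13 v=7: → [12,15); WM=11
i=12 t=12 v=5: → [12,15); WM=11
i=13 t=16 v=5: → [15,18); WM=11
i=14 t=15 v=8: → [15,18); WM=14; [9,12) fires=5
i=15 t=13 v=1: → [12,15); WM=14

[0,3)=2 [3,6)=2 [6,9)=1 [9,12)=5 [12,15)=3 [15,18)=2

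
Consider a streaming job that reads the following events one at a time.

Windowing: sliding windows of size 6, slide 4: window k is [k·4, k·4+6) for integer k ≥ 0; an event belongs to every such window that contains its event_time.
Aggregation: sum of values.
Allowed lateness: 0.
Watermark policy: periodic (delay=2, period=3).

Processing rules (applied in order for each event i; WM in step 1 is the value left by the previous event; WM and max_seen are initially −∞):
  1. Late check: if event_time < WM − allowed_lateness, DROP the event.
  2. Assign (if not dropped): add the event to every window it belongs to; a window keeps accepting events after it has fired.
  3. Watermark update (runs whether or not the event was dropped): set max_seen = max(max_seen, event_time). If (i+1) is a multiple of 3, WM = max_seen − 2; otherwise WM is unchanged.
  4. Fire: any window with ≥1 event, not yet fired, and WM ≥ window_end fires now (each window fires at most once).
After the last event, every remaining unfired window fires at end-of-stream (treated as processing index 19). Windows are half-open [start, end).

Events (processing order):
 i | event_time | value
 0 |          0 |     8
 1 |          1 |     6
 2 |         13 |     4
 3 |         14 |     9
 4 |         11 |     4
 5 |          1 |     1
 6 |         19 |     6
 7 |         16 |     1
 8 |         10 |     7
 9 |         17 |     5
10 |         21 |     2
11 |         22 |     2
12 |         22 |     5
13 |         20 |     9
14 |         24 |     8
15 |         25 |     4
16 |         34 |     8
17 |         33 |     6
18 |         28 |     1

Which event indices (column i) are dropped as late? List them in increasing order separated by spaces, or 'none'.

5 8 18

i=0 t=0 v=8: → [0,6); WM=−∞
i=1 t=1 v=6: → [0,6); WM=−∞
i=2 t=13 v=4: → [12,18),[8,14); WM=11; [0,6) fires=14
i=3 t=14 v=9: → [12,18); WM=11
i=4 t=11 v=4: → [8,14); WM=11
i=5 t=1 v=1: DROP (t<11-0); WM=12
i=6 t=19 v=6: → [16,22); WM=12
i=7 t=16 v=1: → [16,22),[12,18); WM=12
i=8 t=10 v=7: DROP (t<12-0); WM=17; [8,14) fires=8
i=9 t=17 v=5: → [16,22),[12,18); WM=17
i=10 t=21 v=2: → [20,26),[16,22); WM=17
i=11 t=22 v=2: → [20,26); WM=20; [12,18) fires=19
i=12 t=22 v=5: → [20,26); WM=20
i=13 t=20 v=9: → [20,26),[16,22); WM=20
i=14 t=24 v=8: → [24,30),[20,26); WM=22; [16,22) fires=23
i=15 t=25 v=4: → [24,30),[20,26); WM=22
i=16 t=34 v=8: → [32,38); WM=22
i=17 t=33 v=6: → [32,38),[28,34); WM=32; [20,26) fires=30 [24,30) fires=12
i=18 t=28 v=1: DROP (t<32-0); WM=32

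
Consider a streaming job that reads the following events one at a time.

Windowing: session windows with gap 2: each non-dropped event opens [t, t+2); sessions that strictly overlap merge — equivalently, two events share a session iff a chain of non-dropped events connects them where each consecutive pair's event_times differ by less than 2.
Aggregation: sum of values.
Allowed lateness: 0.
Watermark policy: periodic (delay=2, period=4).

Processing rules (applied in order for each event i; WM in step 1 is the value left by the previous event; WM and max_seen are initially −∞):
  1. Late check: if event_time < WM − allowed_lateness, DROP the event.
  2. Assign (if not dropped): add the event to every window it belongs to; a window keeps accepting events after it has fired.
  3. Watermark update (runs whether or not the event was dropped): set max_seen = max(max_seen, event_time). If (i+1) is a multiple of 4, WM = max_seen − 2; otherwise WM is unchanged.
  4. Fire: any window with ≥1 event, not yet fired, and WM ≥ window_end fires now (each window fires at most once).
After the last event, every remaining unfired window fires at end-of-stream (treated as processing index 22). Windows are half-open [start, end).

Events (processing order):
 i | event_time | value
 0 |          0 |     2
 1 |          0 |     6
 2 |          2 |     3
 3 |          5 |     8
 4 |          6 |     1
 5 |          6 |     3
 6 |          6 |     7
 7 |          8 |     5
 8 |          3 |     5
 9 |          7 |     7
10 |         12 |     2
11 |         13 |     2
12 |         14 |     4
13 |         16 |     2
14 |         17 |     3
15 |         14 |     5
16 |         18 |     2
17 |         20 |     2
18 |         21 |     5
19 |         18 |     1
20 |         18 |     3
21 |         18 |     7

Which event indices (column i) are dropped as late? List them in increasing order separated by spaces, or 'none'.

8 20 21

i=0 t=0 v=2: → [0,2); WM=−∞
i=1 t=0 v=6: → [0,2); WM=−∞
i=2 t=2 v=3: → [2,4); WM=−∞
i=3 t=5 v=8: → [5,7); WM=3
i=4 t=6 v=1: → [5,8); WM=3
i=5 t=6 v=3: → [5,8); WM=3
i=6 t=6 v=7: → [5,8); WM=3
i=7 t=8 v=5: → [8,10); WM=6
i=8 t=3 v=5: DROP (t<6-0); WM=6
i=9 t=7 v=7: → [5,10); WM=6
i=10 t=12 v=2: → [12,14); WM=6
i=11 t=13 v=2: → [12,15); WM=11
i=12 t=14 v=4: → [12,16); WM=11
i=13 t=16 v=2: → [16,18); WM=11
i=14 t=17 v=3: → [16,19); WM=11
i=15 t=14 v=5: → [12,16); WM=15
i=16 t=18 v=2: → [16,20); WM=15
i=17 t=20 v=2: → [20,22); WM=15
i=18 t=21 v=5: → [20,23); WM=15
i=19 t=18 v=1: → [16,20); WM=19
i=20 t=18 v=3: DROP (t<19-0); WM=19
i=21 t=18 v=7: DROP (t<19-0); WM=19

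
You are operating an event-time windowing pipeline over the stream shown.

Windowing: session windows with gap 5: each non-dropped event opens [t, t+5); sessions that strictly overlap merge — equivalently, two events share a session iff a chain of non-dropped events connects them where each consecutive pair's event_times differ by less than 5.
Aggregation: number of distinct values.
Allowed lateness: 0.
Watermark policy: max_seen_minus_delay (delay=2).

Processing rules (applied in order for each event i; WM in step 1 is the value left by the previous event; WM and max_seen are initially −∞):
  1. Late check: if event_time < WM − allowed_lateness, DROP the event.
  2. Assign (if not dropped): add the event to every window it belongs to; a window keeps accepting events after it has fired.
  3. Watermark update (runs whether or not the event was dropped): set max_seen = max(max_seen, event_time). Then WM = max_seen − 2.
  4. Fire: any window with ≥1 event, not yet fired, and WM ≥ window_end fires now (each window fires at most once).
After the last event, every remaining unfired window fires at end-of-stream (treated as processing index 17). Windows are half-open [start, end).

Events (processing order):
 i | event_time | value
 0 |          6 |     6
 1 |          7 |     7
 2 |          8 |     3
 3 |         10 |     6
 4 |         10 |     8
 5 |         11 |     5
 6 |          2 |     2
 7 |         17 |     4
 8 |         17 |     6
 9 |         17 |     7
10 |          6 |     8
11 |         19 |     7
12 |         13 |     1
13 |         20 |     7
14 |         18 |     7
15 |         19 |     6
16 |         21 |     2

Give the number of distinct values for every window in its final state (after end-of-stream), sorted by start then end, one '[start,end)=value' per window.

i=0 t=6 v=6: → [6,11); WM=4
i=1 t=7 v=7: → [6,12); WM=5
i=2 t=8 v=3: → [6,13); WM=6
i=3 t=10 v=6: → [6,15); WM=8
i=4 t=10 v=8: → [6,15); WM=8
i=5 t=11 v=5: → [6,16); WM=9
i=6 t=2 v=2: DROP (t<9-0); WM=9
i=7 t=17 v=4: → [17,22); WM=15
i=8 t=17 v=6: → [17,22); WM=15
i=9 t=17 v=7: → [17,22); WM=15
i=10 t=6 v=8: DROP (t<15-0); WM=15
i=11 t=19 v=7: → [17,24); WM=17
i=12 t=13 v=1: DROP (t<17-0); WM=17
i=13 t=20 v=7: → [17,25); WM=18
i=14 t=18 v=7: → [17,25); WM=18
i=15 t=19 v=6: → [17,25); WM=18
i=16 t=21 v=2: → [17,26); WM=19

[6,16)=5 [17,26)=4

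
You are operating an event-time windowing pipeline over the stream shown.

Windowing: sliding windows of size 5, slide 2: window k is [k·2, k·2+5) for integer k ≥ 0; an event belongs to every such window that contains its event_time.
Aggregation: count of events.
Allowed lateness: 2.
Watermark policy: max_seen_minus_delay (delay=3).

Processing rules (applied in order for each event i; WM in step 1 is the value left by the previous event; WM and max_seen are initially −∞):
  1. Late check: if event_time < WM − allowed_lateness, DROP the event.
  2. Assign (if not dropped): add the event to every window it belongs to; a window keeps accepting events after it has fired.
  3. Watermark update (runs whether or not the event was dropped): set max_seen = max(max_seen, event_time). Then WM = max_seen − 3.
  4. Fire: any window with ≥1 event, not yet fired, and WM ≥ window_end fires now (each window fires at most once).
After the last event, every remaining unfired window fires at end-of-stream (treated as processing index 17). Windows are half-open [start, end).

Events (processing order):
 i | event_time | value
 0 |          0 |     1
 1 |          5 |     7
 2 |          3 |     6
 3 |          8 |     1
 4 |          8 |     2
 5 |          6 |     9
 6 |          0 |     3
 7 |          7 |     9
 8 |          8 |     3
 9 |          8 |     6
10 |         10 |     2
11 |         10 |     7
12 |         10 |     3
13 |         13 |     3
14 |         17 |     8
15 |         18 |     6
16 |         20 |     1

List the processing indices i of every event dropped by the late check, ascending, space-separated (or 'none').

i=0 t=0 v=1: → [0,5); WM=-3
i=1 t=5 v=7: → [4,9),[2,7); WM=2
i=2 t=3 v=6: → [2,7),[0,5); WM=2
i=3 t=8 v=1: → [8,13),[6,11),[4,9); WM=5; [0,5) fires=2
i=4 t=8 v=2: → [8,13),[6,11),[4,9); WM=5
i=5 t=6 v=9: → [6,11),[4,9),[2,7); WM=5
i=6 t=0 v=3: DROP (t<5-2); WM=5
i=7 t=7 v=9: → [6,11),[4,9); WM=5
i=8 t=8 v=3: → [8,13),[6,11),[4,9); WM=5
i=9 t=8 v=6: → [8,13),[6,11),[4,9); WM=5
i=10 t=10 v=2: → [10,15),[8,13),[6,11); WM=7; [2,7) fires=3
i=11 t=10 v=7: → [10,15),[8,13),[6,11); WM=7
i=12 t=10 v=3: → [10,15),[8,13),[6,11); WM=7
i=13 t=13 v=3: → [12,17),[10,15); WM=10; [4,9) fires=7
i=14 t=17 v=8: → [16,21),[14,19); WM=14; [6,11) fires=9 [8,13) fires=7
i=15 t=18 v=6: → [18,23),[16,21),[14,19); WM=15; [10,15) fires=4
i=16 t=20 v=1: → [20,25),[18,23),[16,21); WM=17; [12,17) fires=1

6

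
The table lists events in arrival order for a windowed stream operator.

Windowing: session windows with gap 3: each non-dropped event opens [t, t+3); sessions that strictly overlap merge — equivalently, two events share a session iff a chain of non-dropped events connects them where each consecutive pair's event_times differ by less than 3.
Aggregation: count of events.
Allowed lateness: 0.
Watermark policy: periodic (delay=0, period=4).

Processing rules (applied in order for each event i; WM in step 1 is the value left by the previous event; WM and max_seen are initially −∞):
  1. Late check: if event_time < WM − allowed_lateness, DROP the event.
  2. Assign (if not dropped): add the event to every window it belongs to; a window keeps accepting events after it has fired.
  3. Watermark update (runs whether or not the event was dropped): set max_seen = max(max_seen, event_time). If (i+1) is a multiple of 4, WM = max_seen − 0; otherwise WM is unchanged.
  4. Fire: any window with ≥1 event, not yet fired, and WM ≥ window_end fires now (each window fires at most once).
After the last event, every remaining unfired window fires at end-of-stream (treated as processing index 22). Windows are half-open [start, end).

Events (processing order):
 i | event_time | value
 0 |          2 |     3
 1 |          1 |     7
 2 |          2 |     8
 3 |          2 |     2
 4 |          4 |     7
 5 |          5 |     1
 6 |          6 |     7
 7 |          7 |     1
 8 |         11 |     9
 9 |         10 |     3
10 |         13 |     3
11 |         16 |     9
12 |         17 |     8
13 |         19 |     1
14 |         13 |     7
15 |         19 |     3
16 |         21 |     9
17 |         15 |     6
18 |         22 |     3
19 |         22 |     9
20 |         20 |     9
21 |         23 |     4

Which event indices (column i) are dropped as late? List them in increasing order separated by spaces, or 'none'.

14 17 20

i=0 t=2 v=3: → [2,5); WM=−∞
i=1 t=1 v=7: → [1,5); WM=−∞
i=2 t=2 v=8: → [1,5); WM=−∞
i=3 t=2 v=2: → [1,5); WM=2
i=4 t=4 v=7: → [1,7); WM=2
i=5 t=5 v=1: → [1,8); WM=2
i=6 t=6 v=7: → [1,9); WM=2
i=7 t=7 v=1: → [1,10); WM=7
i=8 t=11 v=9: → [11,14); WM=7
i=9 t=10 v=3: → [10,14); WM=7
i=10 t=13 v=3: → [10,16); WM=7
i=11 t=16 v=9: → [16,19); WM=16
i=12 t=17 v=8: → [16,20); WM=16
i=13 t=19 v=1: → [16,22); WM=16
i=14 t=13 v=7: DROP (t<16-0); WM=16
i=15 t=19 v=3: → [16,22); WM=19
i=16 t=21 v=9: → [16,24); WM=19
i=17 t=15 v=6: DROP (t<19-0); WM=19
i=18 t=22 v=3: → [16,25); WM=19
i=19 t=22 v=9: → [16,25); WM=22
i=20 t=20 v=9: DROP (t<22-0); WM=22
i=21 t=23 v=4: → [16,26); WM=22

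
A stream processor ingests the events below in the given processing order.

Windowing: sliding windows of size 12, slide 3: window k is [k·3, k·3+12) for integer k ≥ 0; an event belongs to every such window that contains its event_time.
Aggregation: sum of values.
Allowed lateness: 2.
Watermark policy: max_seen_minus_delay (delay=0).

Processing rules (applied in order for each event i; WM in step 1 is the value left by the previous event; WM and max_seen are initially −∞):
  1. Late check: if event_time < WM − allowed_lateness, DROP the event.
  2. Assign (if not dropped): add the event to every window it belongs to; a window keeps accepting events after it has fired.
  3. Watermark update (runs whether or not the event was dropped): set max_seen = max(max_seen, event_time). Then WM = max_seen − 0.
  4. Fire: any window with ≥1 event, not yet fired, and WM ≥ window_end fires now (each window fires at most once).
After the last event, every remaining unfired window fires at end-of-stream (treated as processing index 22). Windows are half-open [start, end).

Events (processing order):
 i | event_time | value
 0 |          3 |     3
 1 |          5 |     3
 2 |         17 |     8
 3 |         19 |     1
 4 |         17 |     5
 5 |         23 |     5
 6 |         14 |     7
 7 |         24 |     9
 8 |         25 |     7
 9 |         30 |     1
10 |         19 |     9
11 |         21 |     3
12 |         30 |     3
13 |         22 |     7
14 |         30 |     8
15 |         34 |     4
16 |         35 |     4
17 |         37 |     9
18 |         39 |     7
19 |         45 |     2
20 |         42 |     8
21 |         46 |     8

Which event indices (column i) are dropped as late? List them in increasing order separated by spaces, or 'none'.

i=0 t=3 v=3: → [3,15),[0,12); WM=3
i=1 t=5 v=3: → [3,15),[0,12); WM=5
i=2 t=17 v=8: → [15,27),[12,24),[9,21),[6,18); WM=17; [0,12) fires=6 [3,15) fires=6
i=3 t=19 v=1: → [18,30),[15,27),[12,24),[9,21); WM=19; [6,18) fires=8
i=4 t=17 v=5: → [15,27),[12,24),[9,21),[6,18); WM=19
i=5 t=23 v=5: → [21,33),[18,30),[15,27),[12,24); WM=23; [9,21) fires=14
i=6 t=14 v=7: DROP (t<23-2); WM=23
i=7 t=24 v=9: → [24,36),[21,33),[18,30),[15,27); WM=24; [12,24) fires=19
i=8 t=25 v=7: → [24,36),[21,33),[18,30),[15,27); WM=25
i=9 t=30 v=1: → [30,42),[27,39),[24,36),[21,33); WM=30; [15,27) fires=35 [18,30) fires=22
i=10 t=19 v=9: DROP (t<30-2); WM=30
i=11 t=21 v=3: DROP (t<30-2); WM=30
i=12 t=30 v=3: → [30,42),[27,39),[24,36),[21,33); WM=30
i=13 t=22 v=7: DROP (t<30-2); WM=30
i=14 t=30 v=8: → [30,42),[27,39),[24,36),[21,33); WM=30
i=15 t=34 v=4: → [33,45),[30,42),[27,39),[24,36); WM=34; [21,33) fires=33
i=16 t=35 v=4: → [33,45),[30,42),[27,39),[24,36); WM=35
i=17 t=37 v=9: → [36,48),[33,45),[30,42),[27,39); WM=37; [24,36) fires=36
i=18 t=39 v=7: → [39,51),[36,48),[33,45),[30,42); WM=39; [27,39) fires=29
i=19 t=45 v=2: → [45,57),[42,54),[39,51),[36,48); WM=45; [30,42) fires=36 [33,45) fires=24
i=20 t=42 v=8: DROP (t<45-2); WM=45
i=21 t=46 v=8: → [45,57),[42,54),[39,51),[36,48); WM=46

6 10 11 13 20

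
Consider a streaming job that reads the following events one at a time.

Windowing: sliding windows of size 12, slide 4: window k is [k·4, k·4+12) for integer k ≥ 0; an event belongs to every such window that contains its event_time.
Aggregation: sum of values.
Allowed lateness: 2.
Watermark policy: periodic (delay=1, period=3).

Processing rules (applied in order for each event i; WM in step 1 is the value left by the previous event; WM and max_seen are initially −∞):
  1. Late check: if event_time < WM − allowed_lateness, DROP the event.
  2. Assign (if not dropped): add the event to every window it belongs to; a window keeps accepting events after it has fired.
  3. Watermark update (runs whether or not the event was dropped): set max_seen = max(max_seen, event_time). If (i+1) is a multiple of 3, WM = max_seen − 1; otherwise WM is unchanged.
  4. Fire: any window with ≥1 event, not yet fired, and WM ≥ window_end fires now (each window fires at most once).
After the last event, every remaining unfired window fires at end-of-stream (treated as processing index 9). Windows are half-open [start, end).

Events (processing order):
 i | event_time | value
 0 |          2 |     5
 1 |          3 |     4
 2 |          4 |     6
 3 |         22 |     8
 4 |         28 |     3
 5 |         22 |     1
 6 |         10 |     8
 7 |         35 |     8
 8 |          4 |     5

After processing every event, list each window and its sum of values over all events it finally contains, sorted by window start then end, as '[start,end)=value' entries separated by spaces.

i=0 t=2 v=5: → [0,12); WM=−∞
i=1 t=3 v=4: → [0,12); WM=−∞
i=2 t=4 v=6: → [4,16),[0,12); WM=3
i=3 t=22 v=8: → [20,32),[16,28),[12,24); WM=3
i=4 t=28 v=3: → [28,40),[24,36),[20,32); WM=3
i=5 t=22 v=1: → [20,32),[16,28),[12,24); WM=27; [0,12) fires=15 [4,16) fires=6 [12,24) fires=9
i=6 t=10 v=8: DROP (t<27-2); WM=27
i=7 t=35 v=8: → [32,44),[28,40),[24,36); WM=27
i=8 t=4 v=5: DROP (t<27-2); WM=34; [16,28) fires=9 [20,32) fires=12

[0,12)=15 [4,16)=6 [12,24)=9 [16,28)=9 [20,32)=12 [24,36)=11 [28,40)=11 [32,44)=8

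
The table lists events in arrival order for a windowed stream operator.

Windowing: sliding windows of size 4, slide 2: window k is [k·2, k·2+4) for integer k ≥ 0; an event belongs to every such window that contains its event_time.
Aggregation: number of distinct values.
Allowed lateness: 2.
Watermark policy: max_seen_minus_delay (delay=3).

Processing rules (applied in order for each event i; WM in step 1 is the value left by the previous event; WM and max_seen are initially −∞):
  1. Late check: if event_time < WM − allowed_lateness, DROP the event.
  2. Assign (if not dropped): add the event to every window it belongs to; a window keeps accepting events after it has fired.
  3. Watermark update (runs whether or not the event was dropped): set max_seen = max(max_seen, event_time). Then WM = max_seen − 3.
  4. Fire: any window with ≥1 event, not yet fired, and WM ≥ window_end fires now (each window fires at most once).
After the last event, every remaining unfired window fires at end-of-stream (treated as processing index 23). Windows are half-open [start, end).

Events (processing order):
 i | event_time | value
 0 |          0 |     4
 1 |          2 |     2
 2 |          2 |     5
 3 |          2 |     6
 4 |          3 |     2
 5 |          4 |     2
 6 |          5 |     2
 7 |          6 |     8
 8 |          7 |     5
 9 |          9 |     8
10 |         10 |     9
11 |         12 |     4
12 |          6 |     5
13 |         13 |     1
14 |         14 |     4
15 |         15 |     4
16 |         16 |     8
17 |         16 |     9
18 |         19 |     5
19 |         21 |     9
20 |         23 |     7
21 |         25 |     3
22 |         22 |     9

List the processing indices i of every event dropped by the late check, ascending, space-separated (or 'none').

12

i=0 t=0 v=4: → [0,4); WM=-3
i=1 t=2 v=2: → [2,6),[0,4); WM=-1
i=2 t=2 v=5: → [2,6),[0,4); WM=-1
i=3 t=2 v=6: → [2,6),[0,4); WM=-1
i=4 t=3 v=2: → [2,6),[0,4); WM=0
i=5 t=4 v=2: → [4,8),[2,6); WM=1
i=6 t=5 v=2: → [4,8),[2,6); WM=2
i=7 t=6 v=8: → [6,10),[4,8); WM=3
i=8 t=7 v=5: → [6,10),[4,8); WM=4; [0,4) fires=4
i=9 t=9 v=8: → [8,12),[6,10); WM=6; [2,6) fires=3
i=10 t=10 v=9: → [10,14),[8,12); WM=7
i=11 t=12 v=4: → [12,16),[10,14); WM=9; [4,8) fires=3
i=12 t=6 v=5: DROP (t<9-2); WM=9
i=13 t=13 v=1: → [12,16),[10,14); WM=10; [6,10) fires=2
i=14 t=14 v=4: → [14,18),[12,16); WM=11
i=15 t=15 v=4: → [14,18),[12,16); WM=12; [8,12) fires=2
i=16 t=16 v=8: → [16,20),[14,18); WM=13
i=17 t=16 v=9: → [16,20),[14,18); WM=13
i=18 t=19 v=5: → [18,22),[16,20); WM=16; [10,14) fires=3 [12,16) fires=2
i=19 t=21 v=9: → [20,24),[18,22); WM=18; [14,18) fires=3
i=20 t=23 v=7: → [22,26),[20,24); WM=20; [16,20) fires=3
i=21 t=25 v=3: → [24,28),[22,26); WM=22; [18,22) fires=2
i=22 t=22 v=9: → [22,26),[20,24); WM=22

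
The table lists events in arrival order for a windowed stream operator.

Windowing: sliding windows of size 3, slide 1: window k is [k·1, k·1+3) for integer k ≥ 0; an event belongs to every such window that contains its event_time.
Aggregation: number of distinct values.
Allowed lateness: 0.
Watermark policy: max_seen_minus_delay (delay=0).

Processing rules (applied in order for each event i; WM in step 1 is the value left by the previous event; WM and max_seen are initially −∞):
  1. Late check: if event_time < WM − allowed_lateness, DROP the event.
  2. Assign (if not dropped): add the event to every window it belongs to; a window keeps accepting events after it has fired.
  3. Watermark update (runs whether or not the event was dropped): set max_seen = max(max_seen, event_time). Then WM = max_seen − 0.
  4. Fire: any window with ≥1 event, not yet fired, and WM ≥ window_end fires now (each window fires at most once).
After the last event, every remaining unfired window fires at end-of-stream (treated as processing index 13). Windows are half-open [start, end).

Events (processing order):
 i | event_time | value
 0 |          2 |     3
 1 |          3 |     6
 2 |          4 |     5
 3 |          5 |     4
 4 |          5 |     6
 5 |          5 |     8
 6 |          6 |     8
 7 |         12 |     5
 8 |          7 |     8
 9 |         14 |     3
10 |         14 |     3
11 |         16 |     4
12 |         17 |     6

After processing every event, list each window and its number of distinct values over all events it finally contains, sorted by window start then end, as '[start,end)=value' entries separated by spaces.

[0,3)=1 [1,4)=2 [2,5)=3 [3,6)=4 [4,7)=4 [5,8)=3 [6,9)=1 [10,13)=1 [11,14)=1 [12,15)=2 [13,16)=1 [14,17)=2 [15,18)=2 [16,19)=2 [17,20)=1

i=0 t=2 v=3: → [2,5),[1,4),[0,3); WM=2
i=1 t=3 v=6: → [3,6),[2,5),[1,4); WM=3; [0,3) fires=1
i=2 t=4 v=5: → [4,7),[3,6),[2,5); WM=4; [1,4) fires=2
i=3 t=5 v=4: → [5,8),[4,7),[3,6); WM=5; [2,5) fires=3
i=4 t=5 v=6: → [5,8),[4,7),[3,6); WM=5
i=5 t=5 v=8: → [5,8),[4,7),[3,6); WM=5
i=6 t=6 v=8: → [6,9),[5,8),[4,7); WM=6; [3,6) fires=4
i=7 t=12 v=5: → [12,15),[11,14),[10,13); WM=12; [4,7) fires=4 [5,8) fires=3 [6,9) fires=1
i=8 t=7 v=8: DROP (t<12-0); WM=12
i=9 t=14 v=3: → [14,17),[13,16),[12,15); WM=14; [10,13) fires=1 [11,14) fires=1
i=10 t=14 v=3: → [14,17),[13,16),[12,15); WM=14
i=11 t=16 v=4: → [16,19),[15,18),[14,17); WM=16; [12,15) fires=2 [13,16) fires=1
i=12 t=17 v=6: → [17,20),[16,19),[15,18); WM=17; [14,17) fires=2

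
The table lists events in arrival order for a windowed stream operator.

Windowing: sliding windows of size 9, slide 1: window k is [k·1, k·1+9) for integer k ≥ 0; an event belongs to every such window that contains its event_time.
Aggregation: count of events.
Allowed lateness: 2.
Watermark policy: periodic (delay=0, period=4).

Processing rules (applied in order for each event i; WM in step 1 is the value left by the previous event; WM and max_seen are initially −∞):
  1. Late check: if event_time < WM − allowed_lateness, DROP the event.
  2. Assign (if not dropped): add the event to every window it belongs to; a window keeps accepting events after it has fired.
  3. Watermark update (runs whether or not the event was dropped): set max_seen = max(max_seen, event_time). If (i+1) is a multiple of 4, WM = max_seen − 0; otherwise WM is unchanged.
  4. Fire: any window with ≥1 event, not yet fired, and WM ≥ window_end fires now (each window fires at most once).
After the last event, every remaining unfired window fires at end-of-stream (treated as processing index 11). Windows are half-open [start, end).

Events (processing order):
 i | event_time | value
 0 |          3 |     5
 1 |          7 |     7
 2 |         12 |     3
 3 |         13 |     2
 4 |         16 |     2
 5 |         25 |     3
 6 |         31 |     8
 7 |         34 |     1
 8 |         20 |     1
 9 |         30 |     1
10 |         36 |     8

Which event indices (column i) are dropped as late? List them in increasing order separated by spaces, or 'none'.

i=0 t=3 v=5: → [3,12),[2,11),[1,10),[0,9); WM=−∞
i=1 t=7 v=7: → [7,16),[6,15),[5,14),[4,13),[3,12),[2,11),[1,10),[0,9); WM=−∞
i=2 t=12 v=3: → [12,21),[11,20),[10,19),[9,18),[8,17),[7,16),[6,15),[5,14),[4,13); WM=−∞
i=3 t=13 v=2: → [13,22),[12,21),[11,20),[10,19),[9,18),[8,17),[7,16),[6,15),[5,14); WM=13; [0,9) fires=2 [1,10) fires=2 [2,11) fires=2 [3,12) fires=2 [4,13) fires=2
i=4 t=16 v=2: → [16,25),[15,24),[14,23),[13,22),[12,21),[11,20),[10,19),[9,18),[8,17); WM=13
i=5 t=25 v=3: → [25,34),[24,33),[23,32),[22,31),[21,30),[20,29),[19,28),[18,27),[17,26); WM=13
i=6 t=31 v=8: → [31,40),[30,39),[29,38),[28,37),[27,36),[26,35),[25,34),[24,33),[23,32); WM=13
i=7 t=34 v=1: → [34,43),[33,42),[32,41),[31,40),[30,39),[29,38),[28,37),[27,36),[26,35); WM=34; [5,14) fires=3 [6,15) fires=3 [7,16) fires=3 [8,17) fires=3 [9,18) fires=3 [10,19) fires=3 [11,20) fires=3 [12,21) fires=3 [13,22) fires=2 [14,23) fires=1 [15,24) fires=1 [16,25) fires=1 [17,26) fires=1 [18,27) fires=1 [19,28) fires=1 [20,29) fires=1 [21,30) fires=1 [22,31) fires=1 [23,32) fires=2 [24,33) fires=2 [25,34) fires=2
i=8 t=20 v=1: DROP (t<34-2); WM=34
i=9 t=30 v=1: DROP (t<34-2); WM=34
i=10 t=36 v=8: → [36,45),[35,44),[34,43),[33,42),[32,41),[31,40),[30,39),[29,38),[28,37); WM=34

8 9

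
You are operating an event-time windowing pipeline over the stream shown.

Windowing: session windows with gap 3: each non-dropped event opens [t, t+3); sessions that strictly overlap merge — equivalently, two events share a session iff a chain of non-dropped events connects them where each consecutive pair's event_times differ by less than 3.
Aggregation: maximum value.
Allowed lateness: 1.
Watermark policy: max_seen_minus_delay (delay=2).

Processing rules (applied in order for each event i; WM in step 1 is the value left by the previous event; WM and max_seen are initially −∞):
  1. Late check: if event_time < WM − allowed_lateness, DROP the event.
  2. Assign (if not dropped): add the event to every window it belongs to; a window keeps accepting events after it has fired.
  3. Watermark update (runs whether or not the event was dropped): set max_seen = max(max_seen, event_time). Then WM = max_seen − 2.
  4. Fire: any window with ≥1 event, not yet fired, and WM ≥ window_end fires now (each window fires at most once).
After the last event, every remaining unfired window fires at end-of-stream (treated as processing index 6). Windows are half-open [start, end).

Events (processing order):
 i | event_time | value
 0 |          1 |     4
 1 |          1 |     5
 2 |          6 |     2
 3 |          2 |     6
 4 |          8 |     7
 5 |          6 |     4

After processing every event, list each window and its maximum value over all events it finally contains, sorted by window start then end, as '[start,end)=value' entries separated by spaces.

i=0 t=1 v=4: → [1,4); WM=-1
i=1 t=1 v=5: → [1,4); WM=-1
i=2 t=6 v=2: → [6,9); WM=4
i=3 t=2 v=6: DROP (t<4-1); WM=4
i=4 t=8 v=7: → [6,11); WM=6
i=5 t=6 v=4: → [6,11); WM=6

[1,4)=5 [6,11)=7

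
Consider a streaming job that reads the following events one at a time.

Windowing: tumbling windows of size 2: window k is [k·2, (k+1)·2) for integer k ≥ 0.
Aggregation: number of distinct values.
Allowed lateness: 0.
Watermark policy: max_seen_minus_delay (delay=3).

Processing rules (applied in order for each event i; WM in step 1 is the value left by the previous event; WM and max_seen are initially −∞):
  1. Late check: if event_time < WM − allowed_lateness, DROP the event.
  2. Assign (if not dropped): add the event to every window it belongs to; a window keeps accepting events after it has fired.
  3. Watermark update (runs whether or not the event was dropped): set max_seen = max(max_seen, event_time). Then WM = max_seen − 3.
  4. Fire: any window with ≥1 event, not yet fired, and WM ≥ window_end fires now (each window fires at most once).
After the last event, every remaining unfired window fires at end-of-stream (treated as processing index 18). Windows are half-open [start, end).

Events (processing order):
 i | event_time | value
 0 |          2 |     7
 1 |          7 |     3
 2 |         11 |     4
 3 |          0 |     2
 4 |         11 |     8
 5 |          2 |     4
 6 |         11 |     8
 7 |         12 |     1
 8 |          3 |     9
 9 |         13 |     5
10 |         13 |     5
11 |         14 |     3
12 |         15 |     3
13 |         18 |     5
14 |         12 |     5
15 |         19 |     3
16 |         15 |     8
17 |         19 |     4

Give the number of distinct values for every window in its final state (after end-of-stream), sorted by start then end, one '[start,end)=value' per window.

[2,4)=1 [6,8)=1 [10,12)=2 [12,14)=2 [14,16)=1 [18,20)=3

i=0 t=2 v=7: → [2,4); WM=-1
i=1 t=7 v=3: → [6,8); WM=4; [2,4) fires=1
i=2 t=11 v=4: → [10,12); WM=8; [6,8) fires=1
i=3 t=0 v=2: DROP (t<8-0); WM=8
i=4 t=11 v=8: → [10,12); WM=8
i=5 t=2 v=4: DROP (t<8-0); WM=8
i=6 t=11 v=8: → [10,12); WM=8
i=7 t=12 v=1: → [12,14); WM=9
i=8 t=3 v=9: DROP (t<9-0); WM=9
i=9 t=13 v=5: → [12,14); WM=10
i=10 t=13 v=5: → [12,14); WM=10
i=11 t=14 v=3: → [14,16); WM=11
i=12 t=15 v=3: → [14,16); WM=12; [10,12) fires=2
i=13 t=18 v=5: → [18,20); WM=15; [12,14) fires=2
i=14 t=12 v=5: DROP (t<15-0); WM=15
i=15 t=19 v=3: → [18,20); WM=16; [14,16) fires=1
i=16 t=15 v=8: DROP (t<16-0); WM=16
i=17 t=19 v=4: → [18,20); WM=16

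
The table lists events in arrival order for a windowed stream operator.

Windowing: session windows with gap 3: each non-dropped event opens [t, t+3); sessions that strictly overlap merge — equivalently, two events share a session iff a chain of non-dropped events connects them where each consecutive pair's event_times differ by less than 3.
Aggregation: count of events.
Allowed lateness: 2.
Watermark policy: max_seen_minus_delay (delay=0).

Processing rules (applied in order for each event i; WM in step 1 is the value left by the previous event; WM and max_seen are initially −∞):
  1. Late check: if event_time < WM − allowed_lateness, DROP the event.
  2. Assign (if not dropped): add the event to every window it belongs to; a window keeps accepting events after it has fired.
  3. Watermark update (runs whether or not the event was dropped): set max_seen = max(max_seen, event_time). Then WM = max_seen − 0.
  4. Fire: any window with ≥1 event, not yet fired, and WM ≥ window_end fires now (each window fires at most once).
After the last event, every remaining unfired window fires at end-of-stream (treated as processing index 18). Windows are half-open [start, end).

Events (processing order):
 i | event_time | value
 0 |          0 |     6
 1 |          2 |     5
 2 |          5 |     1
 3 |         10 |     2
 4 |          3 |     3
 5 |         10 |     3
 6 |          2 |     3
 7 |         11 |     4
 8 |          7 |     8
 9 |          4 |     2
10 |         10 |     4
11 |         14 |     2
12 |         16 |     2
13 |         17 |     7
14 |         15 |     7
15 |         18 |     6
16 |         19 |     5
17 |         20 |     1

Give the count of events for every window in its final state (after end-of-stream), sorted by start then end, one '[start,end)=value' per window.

i=0 t=0 v=6: → [0,3); WM=0
i=1 t=2 v=5: → [0,5); WM=2
i=2 t=5 v=1: → [5,8); WM=5
i=3 t=10 v=2: → [10,13); WM=10
i=4 t=3 v=3: DROP (t<10-2); WM=10
i=5 t=10 v=3: → [10,13); WM=10
i=6 t=2 v=3: DROP (t<10-2); WM=10
i=7 t=11 v=4: → [10,14); WM=11
i=8 t=7 v=8: DROP (t<11-2); WM=11
i=9 t=4 v=2: DROP (t<11-2); WM=11
i=10 t=10 v=4: → [10,14); WM=11
i=11 t=14 v=2: → [14,17); WM=14
i=12 t=16 v=2: → [14,19); WM=16
i=13 t=17 v=7: → [14,20); WM=17
i=14 t=15 v=7: → [14,20); WM=17
i=15 t=18 v=6: → [14,21); WM=18
i=16 t=19 v=5: → [14,22); WM=19
i=17 t=20 v=1: → [14,23); WM=20

[0,5)=2 [5,8)=1 [10,14)=4 [14,23)=7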